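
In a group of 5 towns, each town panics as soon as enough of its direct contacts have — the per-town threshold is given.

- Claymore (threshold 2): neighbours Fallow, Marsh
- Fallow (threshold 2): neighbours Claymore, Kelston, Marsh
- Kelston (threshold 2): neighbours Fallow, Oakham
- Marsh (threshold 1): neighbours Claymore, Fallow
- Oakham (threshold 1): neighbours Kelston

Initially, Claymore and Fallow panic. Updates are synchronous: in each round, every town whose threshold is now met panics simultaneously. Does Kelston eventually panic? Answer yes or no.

Round 1 — Claymore, Fallow panic (initial).
Round 2 — checking thresholds:
  Kelston: 1 of 2 neighbours < 2, below threshold.
  Marsh: 2 of 2 neighbours ≥ 1, panics.
Round 3 — no new panics; cascade stops.

no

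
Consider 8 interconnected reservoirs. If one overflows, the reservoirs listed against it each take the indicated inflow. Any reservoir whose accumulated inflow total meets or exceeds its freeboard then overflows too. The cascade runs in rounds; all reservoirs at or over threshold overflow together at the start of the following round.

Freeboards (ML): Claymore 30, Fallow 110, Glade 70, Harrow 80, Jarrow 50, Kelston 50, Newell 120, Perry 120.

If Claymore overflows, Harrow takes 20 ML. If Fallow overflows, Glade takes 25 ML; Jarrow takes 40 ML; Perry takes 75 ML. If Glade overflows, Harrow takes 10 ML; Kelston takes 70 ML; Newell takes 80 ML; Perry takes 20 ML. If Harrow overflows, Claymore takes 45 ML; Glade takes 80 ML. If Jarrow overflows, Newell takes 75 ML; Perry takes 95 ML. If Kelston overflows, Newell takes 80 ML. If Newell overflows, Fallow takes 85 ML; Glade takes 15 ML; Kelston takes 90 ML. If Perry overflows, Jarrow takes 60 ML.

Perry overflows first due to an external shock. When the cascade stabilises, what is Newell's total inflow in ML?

Round 1 — Perry overflows (initial).
  Jarrow: +60 → 60 ≥ 50
Round 2 — Jarrow overflows.
  Newell: +75 → 75 < 120
No further overflows.

75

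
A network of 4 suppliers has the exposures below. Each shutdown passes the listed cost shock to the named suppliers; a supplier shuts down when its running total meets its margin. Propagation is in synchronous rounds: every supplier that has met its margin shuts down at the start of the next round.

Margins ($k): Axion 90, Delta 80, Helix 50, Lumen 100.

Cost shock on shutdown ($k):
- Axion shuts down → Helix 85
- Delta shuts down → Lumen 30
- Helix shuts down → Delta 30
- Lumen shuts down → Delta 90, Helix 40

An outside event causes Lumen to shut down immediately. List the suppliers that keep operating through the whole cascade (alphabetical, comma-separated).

Round 1 — Lumen shuts down (initial).
  Delta: +90 → 90 ≥ 80
  Helix: +40 → 40 < 50
Round 2 — Delta shuts down.
No further shutdowns.

Axion, Helix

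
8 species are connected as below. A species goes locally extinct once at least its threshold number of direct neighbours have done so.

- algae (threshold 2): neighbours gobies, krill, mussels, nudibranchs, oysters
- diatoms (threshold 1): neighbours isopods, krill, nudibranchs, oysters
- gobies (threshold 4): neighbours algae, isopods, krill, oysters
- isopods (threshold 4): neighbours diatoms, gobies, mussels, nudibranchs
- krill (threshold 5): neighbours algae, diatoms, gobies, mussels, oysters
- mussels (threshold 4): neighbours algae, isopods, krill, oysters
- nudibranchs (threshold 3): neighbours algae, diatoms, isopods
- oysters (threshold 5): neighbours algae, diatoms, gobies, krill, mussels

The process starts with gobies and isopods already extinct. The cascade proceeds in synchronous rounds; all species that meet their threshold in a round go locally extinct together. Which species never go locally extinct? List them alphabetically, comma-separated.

Round 1 — gobies, isopods go locally extinct (initial).
Round 2 — checking thresholds:
  algae: 1 of 5 neighbours < 2, not yet.
  diatoms: 1 of 4 neighbours ≥ 1, goes locally extinct.
  krill: 1 of 5 neighbours < 5, not yet.
  mussels: 1 of 4 neighbours < 4, not yet.
  nudibranchs: 1 of 3 neighbours < 3, not yet.
  oysters: 1 of 5 neighbours < 5, not yet.
Round 3 — no new extinctions; cascade stops.

algae, krill, mussels, nudibranchs, oysters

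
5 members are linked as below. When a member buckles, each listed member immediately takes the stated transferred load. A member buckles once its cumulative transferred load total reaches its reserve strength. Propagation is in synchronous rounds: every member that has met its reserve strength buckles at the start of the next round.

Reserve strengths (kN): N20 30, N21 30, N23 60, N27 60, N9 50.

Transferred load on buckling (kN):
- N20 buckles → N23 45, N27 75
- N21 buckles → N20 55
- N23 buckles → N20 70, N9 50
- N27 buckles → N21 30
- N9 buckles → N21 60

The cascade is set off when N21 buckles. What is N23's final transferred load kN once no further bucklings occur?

45

Round 1 — N21 buckles (initial).
  N20: +55 → 55 ≥ 30
Round 2 — N20 buckles.
  N23: +45 → 45 < 60
  N27: +75 → 75 ≥ 60
Round 3 — N27 buckles.
No further bucklings.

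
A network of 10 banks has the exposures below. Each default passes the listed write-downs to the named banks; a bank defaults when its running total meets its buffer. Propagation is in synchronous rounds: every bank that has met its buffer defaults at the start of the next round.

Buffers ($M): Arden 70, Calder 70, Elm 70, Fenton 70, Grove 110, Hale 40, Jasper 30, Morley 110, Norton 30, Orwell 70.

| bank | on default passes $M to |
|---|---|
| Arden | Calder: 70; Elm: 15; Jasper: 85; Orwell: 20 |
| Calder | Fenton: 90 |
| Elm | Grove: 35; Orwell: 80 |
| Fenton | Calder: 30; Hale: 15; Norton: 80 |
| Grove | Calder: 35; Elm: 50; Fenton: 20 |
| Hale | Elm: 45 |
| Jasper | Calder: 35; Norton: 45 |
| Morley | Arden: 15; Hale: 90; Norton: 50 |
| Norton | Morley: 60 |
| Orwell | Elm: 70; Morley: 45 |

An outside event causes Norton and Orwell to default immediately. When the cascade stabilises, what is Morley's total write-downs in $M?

105

Round 1 — Norton, Orwell default (initial).
  Elm: +70 → 70 ≥ 70
  Morley: +60+45 → 105 < 110
Round 2 — Elm defaults.
  Grove: +35 → 35 < 110
No further defaults.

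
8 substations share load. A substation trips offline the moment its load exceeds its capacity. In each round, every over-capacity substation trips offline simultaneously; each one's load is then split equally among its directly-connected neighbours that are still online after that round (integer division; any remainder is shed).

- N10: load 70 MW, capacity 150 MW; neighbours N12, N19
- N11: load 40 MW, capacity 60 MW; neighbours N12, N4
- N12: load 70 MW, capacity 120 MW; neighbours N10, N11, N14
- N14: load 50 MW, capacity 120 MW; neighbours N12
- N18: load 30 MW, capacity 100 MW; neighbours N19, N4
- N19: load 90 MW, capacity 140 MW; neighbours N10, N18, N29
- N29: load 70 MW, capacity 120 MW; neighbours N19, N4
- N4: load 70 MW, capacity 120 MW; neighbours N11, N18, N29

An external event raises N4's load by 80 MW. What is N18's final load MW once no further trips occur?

80

Round 1 — N4 at 150 > 120. N4 trips offline.
  N4 sheds 150 MW to N11, N18, N29: 50 each.
    N11: 40+50 = 90 > 60
    N18: 30+50 = 80 ≤ 100
    N29: 70+50 = 120 ≤ 120
Round 2 — N11 trips offline.
  N11 sheds 90 MW to N12: 90 each.
    N12: 70+90 = 160 > 120
Round 3 — N12 trips offline.
  N12 sheds 160 MW to N10, N14: 80 each.
    N10: 70+80 = 150 ≤ 150
    N14: 50+80 = 130 > 120
Round 4 — N14 trips offline.
  N14 sheds 130 MW: no online neighbours, lost.
No further trips.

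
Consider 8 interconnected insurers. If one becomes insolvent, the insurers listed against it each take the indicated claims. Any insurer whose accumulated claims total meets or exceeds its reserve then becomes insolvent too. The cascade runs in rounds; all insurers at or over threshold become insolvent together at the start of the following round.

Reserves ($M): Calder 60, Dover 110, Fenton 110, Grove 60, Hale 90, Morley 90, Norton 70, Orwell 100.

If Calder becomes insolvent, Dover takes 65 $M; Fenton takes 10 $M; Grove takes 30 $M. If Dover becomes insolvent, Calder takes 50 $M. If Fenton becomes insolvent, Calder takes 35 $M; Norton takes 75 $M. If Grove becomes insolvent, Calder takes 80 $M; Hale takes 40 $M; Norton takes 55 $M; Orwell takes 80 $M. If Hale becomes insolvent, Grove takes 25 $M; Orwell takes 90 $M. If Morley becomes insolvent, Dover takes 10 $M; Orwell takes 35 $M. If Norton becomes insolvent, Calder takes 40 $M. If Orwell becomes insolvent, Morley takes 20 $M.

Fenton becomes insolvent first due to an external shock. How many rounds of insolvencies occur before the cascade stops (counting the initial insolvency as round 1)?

Round 1 — Fenton becomes insolvent (initial).
  Calder: +35 → 35 < 60
  Norton: +75 → 75 ≥ 70
Round 2 — Norton becomes insolvent.
  Calder: +40 → 75 ≥ 60
Round 3 — Calder becomes insolvent.
  Dover: +65 → 65 < 110
  Grove: +30 → 30 < 60
No further insolvencies.

3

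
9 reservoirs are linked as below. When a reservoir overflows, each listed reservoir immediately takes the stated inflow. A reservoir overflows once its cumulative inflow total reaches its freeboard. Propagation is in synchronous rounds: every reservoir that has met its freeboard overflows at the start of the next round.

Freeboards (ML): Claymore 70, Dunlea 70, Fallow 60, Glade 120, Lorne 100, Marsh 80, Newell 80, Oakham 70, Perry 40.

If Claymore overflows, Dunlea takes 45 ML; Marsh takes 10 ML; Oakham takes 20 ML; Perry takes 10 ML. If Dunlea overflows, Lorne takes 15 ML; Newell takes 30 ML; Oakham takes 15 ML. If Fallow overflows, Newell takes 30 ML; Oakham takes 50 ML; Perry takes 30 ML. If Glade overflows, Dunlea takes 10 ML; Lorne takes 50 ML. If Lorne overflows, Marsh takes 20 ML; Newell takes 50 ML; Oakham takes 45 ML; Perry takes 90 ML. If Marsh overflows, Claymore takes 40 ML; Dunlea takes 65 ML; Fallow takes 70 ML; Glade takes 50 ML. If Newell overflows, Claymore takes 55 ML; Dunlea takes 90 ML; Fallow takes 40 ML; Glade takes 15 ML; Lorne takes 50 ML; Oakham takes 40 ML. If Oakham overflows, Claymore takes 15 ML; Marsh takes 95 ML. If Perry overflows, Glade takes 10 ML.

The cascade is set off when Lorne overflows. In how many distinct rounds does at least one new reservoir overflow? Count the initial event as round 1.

2

Round 1 — Lorne overflows (initial).
  Marsh: +20 → 20 < 80
  Newell: +50 → 50 < 80
  Oakham: +45 → 45 < 70
  Perry: +90 → 90 ≥ 40
Round 2 — Perry overflows.
  Glade: +10 → 10 < 120
No further overflows.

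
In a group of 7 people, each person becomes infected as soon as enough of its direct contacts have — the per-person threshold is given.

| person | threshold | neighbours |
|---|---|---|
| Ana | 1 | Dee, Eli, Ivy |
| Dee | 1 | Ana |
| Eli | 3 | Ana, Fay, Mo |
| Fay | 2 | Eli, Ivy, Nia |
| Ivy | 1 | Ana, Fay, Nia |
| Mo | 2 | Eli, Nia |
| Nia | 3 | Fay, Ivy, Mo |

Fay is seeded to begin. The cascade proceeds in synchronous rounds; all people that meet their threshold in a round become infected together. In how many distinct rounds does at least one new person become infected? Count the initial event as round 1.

Round 1 — Fay becomes infected (initial).
Round 2 — checking thresholds:
  Eli: 1 of 3 neighbours < 3, not yet.
  Ivy: 1 of 3 neighbours ≥ 1, becomes infected.
  Nia: 1 of 3 neighbours < 3, not yet.
Round 3 — checking thresholds:
  Ana: 1 of 3 neighbours ≥ 1, becomes infected.
  Eli: 1 of 3 neighbours < 3, not yet.
  Nia: 2 of 3 neighbours < 3, not yet.
Round 4 — checking thresholds:
  Dee: 1 of 1 neighbours ≥ 1, becomes infected.
  Eli: 2 of 3 neighbours < 3, not yet.
  Nia: 2 of 3 neighbours < 3, not yet.
Round 5 — no new infections; cascade stops.

4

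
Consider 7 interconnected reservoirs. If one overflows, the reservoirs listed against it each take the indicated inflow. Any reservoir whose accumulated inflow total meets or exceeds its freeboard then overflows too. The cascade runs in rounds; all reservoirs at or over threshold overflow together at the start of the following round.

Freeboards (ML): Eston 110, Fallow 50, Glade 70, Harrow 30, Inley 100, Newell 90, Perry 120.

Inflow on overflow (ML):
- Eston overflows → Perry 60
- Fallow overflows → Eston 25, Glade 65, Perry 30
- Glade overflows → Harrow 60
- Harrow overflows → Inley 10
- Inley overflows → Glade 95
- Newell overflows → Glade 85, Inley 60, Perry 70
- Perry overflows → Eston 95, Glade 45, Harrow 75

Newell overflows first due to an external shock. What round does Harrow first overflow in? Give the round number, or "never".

Round 1 — Newell overflows (initial).
  Glade: +85 → 85 ≥ 70
  Inley: +60 → 60 < 100
  Perry: +70 → 70 < 120
Round 2 — Glade overflows.
  Harrow: +60 → 60 ≥ 30
Round 3 — Harrow overflows.
  Inley: +10 → 70 < 100
No further overflows.

3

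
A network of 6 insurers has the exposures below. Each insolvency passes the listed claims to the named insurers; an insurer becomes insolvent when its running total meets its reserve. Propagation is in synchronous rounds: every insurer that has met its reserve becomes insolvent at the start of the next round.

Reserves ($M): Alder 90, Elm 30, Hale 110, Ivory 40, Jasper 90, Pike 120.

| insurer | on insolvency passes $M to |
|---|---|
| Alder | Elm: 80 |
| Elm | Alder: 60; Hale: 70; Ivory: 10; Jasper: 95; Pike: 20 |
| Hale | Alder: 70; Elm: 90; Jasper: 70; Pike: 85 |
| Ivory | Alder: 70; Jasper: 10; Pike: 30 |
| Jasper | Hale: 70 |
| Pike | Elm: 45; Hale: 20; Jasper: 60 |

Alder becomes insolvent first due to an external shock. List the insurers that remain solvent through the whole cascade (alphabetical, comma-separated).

Round 1 — Alder becomes insolvent (initial).
  Elm: +80 → 80 ≥ 30
Round 2 — Elm becomes insolvent.
  Hale: +70 → 70 < 110
  Ivory: +10 → 10 < 40
  Jasper: +95 → 95 ≥ 90
  Pike: +20 → 20 < 120
Round 3 — Jasper becomes insolvent.
  Hale: +70 → 140 ≥ 110
Round 4 — Hale becomes insolvent.
  Pike: +85 → 105 < 120
No further insolvencies.

Ivory, Pike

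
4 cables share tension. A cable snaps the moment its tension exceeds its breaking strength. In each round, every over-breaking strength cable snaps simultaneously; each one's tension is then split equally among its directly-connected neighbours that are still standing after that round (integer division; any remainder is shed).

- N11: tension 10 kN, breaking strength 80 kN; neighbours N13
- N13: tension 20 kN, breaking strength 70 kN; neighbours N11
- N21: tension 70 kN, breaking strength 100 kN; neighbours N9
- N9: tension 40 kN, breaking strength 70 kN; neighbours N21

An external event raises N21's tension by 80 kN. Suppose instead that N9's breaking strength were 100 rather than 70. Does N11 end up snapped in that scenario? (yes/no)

With N9's breaking strength at 100:
Round 1 — N21 at 150 > 100. N21 snaps.
  N21 sheds 150 kN to N9: 150 each.
    N9: 40+150 = 190 > 100
Round 2 — N9 snaps.
  N9 sheds 190 kN: no online neighbours, lost.
No further breaks.

no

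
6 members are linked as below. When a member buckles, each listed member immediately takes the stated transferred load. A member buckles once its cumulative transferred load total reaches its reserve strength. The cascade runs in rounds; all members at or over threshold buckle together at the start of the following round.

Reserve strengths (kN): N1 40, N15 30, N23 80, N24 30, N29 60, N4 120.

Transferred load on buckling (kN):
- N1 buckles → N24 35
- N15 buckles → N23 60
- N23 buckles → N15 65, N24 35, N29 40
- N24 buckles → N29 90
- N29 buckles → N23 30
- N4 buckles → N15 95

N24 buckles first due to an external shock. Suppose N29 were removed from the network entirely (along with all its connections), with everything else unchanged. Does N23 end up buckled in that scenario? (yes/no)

no

With N29 removed:
Round 1 — N24 buckles (initial).
No further bucklings.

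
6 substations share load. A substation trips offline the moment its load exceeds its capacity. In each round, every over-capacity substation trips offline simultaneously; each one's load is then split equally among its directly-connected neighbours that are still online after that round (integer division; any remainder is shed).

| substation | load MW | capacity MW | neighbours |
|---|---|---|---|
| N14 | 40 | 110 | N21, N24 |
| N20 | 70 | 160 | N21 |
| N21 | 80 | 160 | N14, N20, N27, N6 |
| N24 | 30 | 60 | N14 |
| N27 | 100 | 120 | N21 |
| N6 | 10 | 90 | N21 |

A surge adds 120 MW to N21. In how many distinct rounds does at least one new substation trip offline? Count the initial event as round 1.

Round 1 — N21 at 200 > 160. N21 trips offline.
  N21 sheds 200 MW to N14, N20, N27, N6: 50 each.
    N14: 40+50 = 90 ≤ 110
    N20: 70+50 = 120 ≤ 160
    N27: 100+50 = 150 > 120
    N6: 10+50 = 60 ≤ 90
Round 2 — N27 trips offline.
  N27 sheds 150 MW: no online neighbours, lost.
No further trips.

2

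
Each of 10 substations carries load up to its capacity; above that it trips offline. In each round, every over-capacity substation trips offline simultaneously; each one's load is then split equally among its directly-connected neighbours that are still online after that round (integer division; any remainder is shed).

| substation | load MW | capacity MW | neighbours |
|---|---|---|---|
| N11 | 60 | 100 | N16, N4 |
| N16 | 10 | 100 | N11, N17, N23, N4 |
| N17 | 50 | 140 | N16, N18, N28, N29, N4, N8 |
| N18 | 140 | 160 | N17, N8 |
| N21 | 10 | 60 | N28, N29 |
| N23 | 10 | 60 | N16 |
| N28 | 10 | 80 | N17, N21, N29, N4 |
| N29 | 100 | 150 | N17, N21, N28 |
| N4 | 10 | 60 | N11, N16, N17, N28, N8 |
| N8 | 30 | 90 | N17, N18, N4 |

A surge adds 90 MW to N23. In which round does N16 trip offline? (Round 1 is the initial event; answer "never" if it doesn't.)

2

Round 1 — N23 at 100 > 60. N23 trips offline.
  N23 sheds 100 MW to N16: 100 each.
    N16: 10+100 = 110 > 100
Round 2 — N16 trips offline.
  N16 sheds 110 MW to N11, N17, N4: 36 each (2 lost).
    N11: 60+36 = 96 ≤ 100
    N17: 50+36 = 86 ≤ 140
    N4: 10+36 = 46 ≤ 60
No further trips.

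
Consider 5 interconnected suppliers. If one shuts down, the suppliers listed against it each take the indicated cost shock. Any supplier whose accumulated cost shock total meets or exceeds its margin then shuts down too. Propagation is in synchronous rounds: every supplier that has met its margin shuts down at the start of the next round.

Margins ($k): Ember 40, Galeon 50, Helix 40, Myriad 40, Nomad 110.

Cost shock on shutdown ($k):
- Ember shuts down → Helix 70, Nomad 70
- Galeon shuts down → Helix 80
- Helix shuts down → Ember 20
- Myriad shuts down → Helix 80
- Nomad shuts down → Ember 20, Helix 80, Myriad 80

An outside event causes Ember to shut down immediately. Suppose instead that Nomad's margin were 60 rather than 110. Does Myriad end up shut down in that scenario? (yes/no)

With Nomad's margin at 60:
Round 1 — Ember shuts down (initial).
  Helix: +70 → 70 ≥ 40
  Nomad: +70 → 70 ≥ 60
Round 2 — Helix, Nomad shut down.
  Myriad: +80 → 80 ≥ 40
Round 3 — Myriad shuts down.
No further shutdowns.

yes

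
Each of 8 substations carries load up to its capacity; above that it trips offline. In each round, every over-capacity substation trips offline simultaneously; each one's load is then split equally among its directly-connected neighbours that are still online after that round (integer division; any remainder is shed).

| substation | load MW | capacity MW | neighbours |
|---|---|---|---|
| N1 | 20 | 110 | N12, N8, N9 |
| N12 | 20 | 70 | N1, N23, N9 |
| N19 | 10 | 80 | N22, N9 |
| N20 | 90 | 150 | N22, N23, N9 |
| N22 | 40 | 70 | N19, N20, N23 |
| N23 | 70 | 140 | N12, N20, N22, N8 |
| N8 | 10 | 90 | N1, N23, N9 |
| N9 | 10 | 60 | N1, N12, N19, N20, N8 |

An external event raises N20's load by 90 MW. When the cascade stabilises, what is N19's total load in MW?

Round 1 — N20 at 180 > 150. N20 trips offline.
  N20 sheds 180 MW to N22, N23, N9: 60 each.
    N22: 40+60 = 100 > 70
    N23: 70+60 = 130 ≤ 140
    N9: 10+60 = 70 > 60
Round 2 — N22, N9 trip offline.
  N22 sheds 100 MW to N19, N23: 50 each.
    N19: 10+50 = 60 ≤ 80
    N23: 130+50 = 180 > 140
  N9 sheds 70 MW to N1, N12, N19, N8: 17 each (2 lost).
    N1: 20+17 = 37 ≤ 110
    N12: 20+17 = 37 ≤ 70
    N19: 60+17 = 77 ≤ 80
    N8: 10+17 = 27 ≤ 90
Round 3 — N23 trips offline.
  N23 sheds 180 MW to N12, N8: 90 each.
    N12: 37+90 = 127 > 70
    N8: 27+90 = 117 > 90
Round 4 — N12, N8 trip offline.
  N12 sheds 127 MW to N1: 127 each.
    N1: 37+127 = 164 > 110
  N8 sheds 117 MW to N1: 117 each.
    N1: 164+117 = 281 > 110
Round 5 — N1 trips offline.
  N1 sheds 281 MW: no online neighbours, lost.
No further trips.

77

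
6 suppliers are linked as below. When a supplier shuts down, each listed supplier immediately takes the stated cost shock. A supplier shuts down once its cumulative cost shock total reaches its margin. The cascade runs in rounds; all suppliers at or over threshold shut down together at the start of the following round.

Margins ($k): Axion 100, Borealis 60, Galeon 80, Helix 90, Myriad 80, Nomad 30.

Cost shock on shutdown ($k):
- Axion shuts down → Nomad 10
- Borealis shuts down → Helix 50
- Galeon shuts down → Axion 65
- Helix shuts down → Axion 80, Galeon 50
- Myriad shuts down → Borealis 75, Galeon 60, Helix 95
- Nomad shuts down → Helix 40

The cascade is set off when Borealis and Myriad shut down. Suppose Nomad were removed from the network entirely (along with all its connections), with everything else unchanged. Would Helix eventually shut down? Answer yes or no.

yes

With Nomad removed:
Round 1 — Borealis, Myriad shut down (initial).
  Galeon: +60 → 60 < 80
  Helix: +50+95 → 145 ≥ 90
Round 2 — Helix shuts down.
  Axion: +80 → 80 < 100
  Galeon: +50 → 110 ≥ 80
Round 3 — Galeon shuts down.
  Axion: +65 → 145 ≥ 100
Round 4 — Axion shuts down.
No further shutdowns.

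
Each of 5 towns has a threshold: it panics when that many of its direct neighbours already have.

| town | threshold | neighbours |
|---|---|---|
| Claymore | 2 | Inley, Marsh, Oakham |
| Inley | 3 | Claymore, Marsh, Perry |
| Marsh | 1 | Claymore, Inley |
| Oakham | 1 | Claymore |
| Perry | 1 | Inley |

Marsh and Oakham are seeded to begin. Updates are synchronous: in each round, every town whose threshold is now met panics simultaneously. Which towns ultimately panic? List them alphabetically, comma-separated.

Claymore, Marsh, Oakham

Round 1 — Marsh, Oakham panic (initial).
Round 2 — checking thresholds:
  Claymore: 2 of 3 neighbours ≥ 2, panics.
  Inley: 1 of 3 neighbours < 3, not yet.
Round 3 — no new panics; cascade stops.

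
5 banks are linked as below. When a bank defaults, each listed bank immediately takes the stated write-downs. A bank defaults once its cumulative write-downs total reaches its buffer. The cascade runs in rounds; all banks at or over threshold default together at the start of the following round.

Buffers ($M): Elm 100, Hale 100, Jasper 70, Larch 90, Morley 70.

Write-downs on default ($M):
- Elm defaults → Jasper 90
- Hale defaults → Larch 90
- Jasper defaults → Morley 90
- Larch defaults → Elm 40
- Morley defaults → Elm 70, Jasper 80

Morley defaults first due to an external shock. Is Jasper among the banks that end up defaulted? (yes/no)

Round 1 — Morley defaults (initial).
  Elm: +70 → 70 < 100
  Jasper: +80 → 80 ≥ 70
Round 2 — Jasper defaults.
No further defaults.

yes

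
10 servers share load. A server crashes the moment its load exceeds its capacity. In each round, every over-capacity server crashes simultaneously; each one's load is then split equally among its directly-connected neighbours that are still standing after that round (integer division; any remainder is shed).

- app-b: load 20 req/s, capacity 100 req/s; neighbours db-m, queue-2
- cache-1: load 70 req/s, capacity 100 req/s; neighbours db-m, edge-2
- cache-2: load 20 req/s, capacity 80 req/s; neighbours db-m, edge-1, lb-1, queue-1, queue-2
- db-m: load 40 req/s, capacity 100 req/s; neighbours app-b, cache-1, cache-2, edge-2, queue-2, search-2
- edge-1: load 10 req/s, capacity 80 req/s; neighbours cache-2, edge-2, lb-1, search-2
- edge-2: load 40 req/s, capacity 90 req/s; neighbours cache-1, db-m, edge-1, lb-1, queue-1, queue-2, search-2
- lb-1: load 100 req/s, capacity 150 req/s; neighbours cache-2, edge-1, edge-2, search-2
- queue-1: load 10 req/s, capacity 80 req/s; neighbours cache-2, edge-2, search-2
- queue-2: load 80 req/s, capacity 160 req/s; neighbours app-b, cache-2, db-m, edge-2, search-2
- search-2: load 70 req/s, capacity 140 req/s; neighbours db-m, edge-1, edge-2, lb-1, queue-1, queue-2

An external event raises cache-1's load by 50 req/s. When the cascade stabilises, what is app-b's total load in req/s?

49

Round 1 — cache-1 at 120 > 100. cache-1 crashes.
  cache-1 sheds 120 req/s to db-m, edge-2: 60 each.
    db-m: 40+60 = 100 ≤ 100
    edge-2: 40+60 = 100 > 90
Round 2 — edge-2 crashes.
  edge-2 sheds 100 req/s to db-m, edge-1, lb-1, queue-1, queue-2, search-2: 16 each (4 lost).
    db-m: 100+16 = 116 > 100
    edge-1: 10+16 = 26 ≤ 80
    lb-1: 100+16 = 116 ≤ 150
    queue-1: 10+16 = 26 ≤ 80
    queue-2: 80+16 = 96 ≤ 160
    search-2: 70+16 = 86 ≤ 140
Round 3 — db-m crashes.
  db-m sheds 116 req/s to app-b, cache-2, queue-2, search-2: 29 each.
    app-b: 20+29 = 49 ≤ 100
    cache-2: 20+29 = 49 ≤ 80
    queue-2: 96+29 = 125 ≤ 160
    search-2: 86+29 = 115 ≤ 140
No further crashes.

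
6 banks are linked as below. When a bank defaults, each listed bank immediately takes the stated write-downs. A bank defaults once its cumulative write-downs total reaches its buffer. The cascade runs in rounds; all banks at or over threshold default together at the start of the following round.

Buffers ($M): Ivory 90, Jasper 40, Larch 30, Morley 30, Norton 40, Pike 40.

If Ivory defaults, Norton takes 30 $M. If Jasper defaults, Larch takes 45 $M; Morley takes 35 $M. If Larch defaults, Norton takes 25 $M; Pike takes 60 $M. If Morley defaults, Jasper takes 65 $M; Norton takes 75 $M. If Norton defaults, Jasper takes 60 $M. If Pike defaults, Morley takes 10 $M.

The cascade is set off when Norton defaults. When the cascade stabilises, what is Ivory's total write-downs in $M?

0

Round 1 — Norton defaults (initial).
  Jasper: +60 → 60 ≥ 40
Round 2 — Jasper defaults.
  Larch: +45 → 45 ≥ 30
  Morley: +35 → 35 ≥ 30
Round 3 — Larch, Morley default.
  Pike: +60 → 60 ≥ 40
Round 4 — Pike defaults.
No further defaults.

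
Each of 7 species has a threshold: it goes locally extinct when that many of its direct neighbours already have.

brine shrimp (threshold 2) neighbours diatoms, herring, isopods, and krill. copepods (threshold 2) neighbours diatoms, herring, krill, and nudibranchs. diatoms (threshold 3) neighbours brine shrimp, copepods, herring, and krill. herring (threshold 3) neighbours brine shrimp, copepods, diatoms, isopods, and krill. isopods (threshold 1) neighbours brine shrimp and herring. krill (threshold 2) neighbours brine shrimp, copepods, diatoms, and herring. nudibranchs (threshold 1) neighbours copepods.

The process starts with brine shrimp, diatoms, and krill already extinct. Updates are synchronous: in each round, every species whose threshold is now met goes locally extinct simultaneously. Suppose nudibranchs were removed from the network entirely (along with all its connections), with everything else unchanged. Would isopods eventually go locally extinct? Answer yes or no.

yes

With nudibranchs removed:
Round 1 — brine shrimp, diatoms, krill go locally extinct (initial).
Round 2 — checking thresholds:
  copepods: 2 of 3 neighbours ≥ 2, goes locally extinct.
  herring: 3 of 5 neighbours ≥ 3, goes locally extinct.
  isopods: 1 of 2 neighbours ≥ 1, goes locally extinct.
Round 3 — no new extinctions; cascade stops.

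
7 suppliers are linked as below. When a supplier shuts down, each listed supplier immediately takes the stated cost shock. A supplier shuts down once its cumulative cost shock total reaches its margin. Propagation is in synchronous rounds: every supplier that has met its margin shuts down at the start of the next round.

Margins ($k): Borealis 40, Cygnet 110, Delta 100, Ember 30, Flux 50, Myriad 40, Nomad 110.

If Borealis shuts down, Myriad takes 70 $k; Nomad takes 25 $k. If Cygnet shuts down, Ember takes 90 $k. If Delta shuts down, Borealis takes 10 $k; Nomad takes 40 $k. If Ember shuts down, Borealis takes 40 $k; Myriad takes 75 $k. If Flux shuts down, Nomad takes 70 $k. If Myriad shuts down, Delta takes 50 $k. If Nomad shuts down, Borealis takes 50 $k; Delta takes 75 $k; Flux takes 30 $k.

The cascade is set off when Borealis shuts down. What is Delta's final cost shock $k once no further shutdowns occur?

50

Round 1 — Borealis shuts down (initial).
  Myriad: +70 → 70 ≥ 40
  Nomad: +25 → 25 < 110
Round 2 — Myriad shuts down.
  Delta: +50 → 50 < 100
No further shutdowns.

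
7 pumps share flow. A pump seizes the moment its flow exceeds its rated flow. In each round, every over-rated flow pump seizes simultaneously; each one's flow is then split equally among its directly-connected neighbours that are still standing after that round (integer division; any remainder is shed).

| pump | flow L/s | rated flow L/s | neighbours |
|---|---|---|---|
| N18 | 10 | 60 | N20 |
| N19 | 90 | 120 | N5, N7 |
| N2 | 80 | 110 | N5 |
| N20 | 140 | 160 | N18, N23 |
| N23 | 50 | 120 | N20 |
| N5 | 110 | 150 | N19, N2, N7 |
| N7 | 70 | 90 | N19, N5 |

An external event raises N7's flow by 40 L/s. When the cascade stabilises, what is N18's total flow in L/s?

10

Round 1 — N7 at 110 > 90. N7 seizes.
  N7 sheds 110 L/s to N19, N5: 55 each.
    N19: 90+55 = 145 > 120
    N5: 110+55 = 165 > 150
Round 2 — N19, N5 seize.
  N19 sheds 145 L/s: no online neighbours, lost.
  N5 sheds 165 L/s to N2: 165 each.
    N2: 80+165 = 245 > 110
Round 3 — N2 seizes.
  N2 sheds 245 L/s: no online neighbours, lost.
No further seizures.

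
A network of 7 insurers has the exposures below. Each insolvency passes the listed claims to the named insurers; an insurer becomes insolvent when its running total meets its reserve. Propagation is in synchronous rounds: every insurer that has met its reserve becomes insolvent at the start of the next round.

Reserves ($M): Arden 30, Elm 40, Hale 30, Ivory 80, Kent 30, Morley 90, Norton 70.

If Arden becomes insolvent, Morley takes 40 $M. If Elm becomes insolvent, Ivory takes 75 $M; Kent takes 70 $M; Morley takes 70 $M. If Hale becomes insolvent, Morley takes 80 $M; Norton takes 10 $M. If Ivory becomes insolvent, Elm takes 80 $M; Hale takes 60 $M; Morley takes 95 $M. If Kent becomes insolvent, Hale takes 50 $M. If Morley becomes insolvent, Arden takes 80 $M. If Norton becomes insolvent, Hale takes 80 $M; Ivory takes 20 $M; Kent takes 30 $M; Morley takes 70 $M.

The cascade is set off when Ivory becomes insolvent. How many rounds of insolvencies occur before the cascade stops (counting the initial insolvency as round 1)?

Round 1 — Ivory becomes insolvent (initial).
  Elm: +80 → 80 ≥ 40
  Hale: +60 → 60 ≥ 30
  Morley: +95 → 95 ≥ 90
Round 2 — Elm, Hale, Morley become insolvent.
  Arden: +80 → 80 ≥ 30
  Kent: +70 → 70 ≥ 30
  Norton: +10 → 10 < 70
Round 3 — Arden, Kent become insolvent.
No further insolvencies.

3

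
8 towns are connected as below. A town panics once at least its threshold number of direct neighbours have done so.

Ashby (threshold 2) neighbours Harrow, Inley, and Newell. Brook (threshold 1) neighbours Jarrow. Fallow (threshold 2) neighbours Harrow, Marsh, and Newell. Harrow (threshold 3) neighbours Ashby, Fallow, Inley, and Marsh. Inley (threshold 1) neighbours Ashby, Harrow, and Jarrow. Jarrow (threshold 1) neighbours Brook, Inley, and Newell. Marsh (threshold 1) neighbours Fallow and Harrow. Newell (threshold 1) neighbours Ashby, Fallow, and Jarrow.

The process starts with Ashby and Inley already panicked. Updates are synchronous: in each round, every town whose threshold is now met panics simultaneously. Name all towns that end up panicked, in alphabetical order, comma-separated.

Round 1 — Ashby, Inley panic (initial).
Round 2 — checking thresholds:
  Harrow: 2 of 4 neighbours < 3, not yet.
  Jarrow: 1 of 3 neighbours ≥ 1, panics.
  Newell: 1 of 3 neighbours ≥ 1, panics.
Round 3 — checking thresholds:
  Brook: 1 of 1 neighbours ≥ 1, panics.
  Fallow: 1 of 3 neighbours < 2, not yet.
  Harrow: 2 of 4 neighbours < 3, not yet.
Round 4 — no new panics; cascade stops.

Ashby, Brook, Inley, Jarrow, Newell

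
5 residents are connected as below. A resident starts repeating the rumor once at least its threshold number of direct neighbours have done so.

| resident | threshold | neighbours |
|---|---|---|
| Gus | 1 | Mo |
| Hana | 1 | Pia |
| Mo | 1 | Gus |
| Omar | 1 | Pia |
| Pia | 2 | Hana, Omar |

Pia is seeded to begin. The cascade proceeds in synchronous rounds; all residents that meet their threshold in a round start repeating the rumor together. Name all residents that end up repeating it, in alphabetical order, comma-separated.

Round 1 — Pia starts repeating the rumor (initial).
Round 2 — checking thresholds:
  Hana: 1 of 1 neighbours ≥ 1, starts repeating the rumor.
  Omar: 1 of 1 neighbours ≥ 1, starts repeating the rumor.
Round 3 — no new spreads; cascade stops.

Hana, Omar, Pia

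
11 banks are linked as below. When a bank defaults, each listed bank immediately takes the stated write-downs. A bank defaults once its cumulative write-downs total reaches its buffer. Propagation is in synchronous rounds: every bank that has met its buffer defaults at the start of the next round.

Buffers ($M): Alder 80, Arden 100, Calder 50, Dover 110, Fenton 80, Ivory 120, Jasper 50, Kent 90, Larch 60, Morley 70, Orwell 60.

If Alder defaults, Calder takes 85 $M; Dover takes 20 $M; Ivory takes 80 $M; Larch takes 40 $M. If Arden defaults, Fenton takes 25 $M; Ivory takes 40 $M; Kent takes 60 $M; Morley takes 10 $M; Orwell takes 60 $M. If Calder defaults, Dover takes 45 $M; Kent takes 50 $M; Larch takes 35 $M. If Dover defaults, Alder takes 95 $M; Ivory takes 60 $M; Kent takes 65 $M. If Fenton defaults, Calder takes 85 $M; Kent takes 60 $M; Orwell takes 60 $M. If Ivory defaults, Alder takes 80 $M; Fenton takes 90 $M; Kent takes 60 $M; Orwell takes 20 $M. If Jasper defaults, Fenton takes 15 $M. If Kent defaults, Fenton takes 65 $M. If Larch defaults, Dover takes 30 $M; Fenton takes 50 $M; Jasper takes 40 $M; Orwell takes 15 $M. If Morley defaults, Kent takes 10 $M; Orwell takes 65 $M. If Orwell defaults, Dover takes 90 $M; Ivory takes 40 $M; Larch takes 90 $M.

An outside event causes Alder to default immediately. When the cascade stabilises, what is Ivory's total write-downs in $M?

Round 1 — Alder defaults (initial).
  Calder: +85 → 85 ≥ 50
  Dover: +20 → 20 < 110
  Ivory: +80 → 80 < 120
  Larch: +40 → 40 < 60
Round 2 — Calder defaults.
  Dover: +45 → 65 < 110
  Kent: +50 → 50 < 90
  Larch: +35 → 75 ≥ 60
Round 3 — Larch defaults.
  Dover: +30 → 95 < 110
  Fenton: +50 → 50 < 80
  Jasper: +40 → 40 < 50
  Orwell: +15 → 15 < 60
No further defaults.

80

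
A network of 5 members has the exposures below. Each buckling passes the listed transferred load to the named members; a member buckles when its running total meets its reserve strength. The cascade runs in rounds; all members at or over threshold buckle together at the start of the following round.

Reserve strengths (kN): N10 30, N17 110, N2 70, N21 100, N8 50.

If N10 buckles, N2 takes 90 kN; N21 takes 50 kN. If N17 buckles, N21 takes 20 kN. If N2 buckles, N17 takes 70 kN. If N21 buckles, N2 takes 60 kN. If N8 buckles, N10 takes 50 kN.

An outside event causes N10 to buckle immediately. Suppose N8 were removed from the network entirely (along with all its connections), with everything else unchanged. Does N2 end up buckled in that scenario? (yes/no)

yes

With N8 removed:
Round 1 — N10 buckles (initial).
  N2: +90 → 90 ≥ 70
  N21: +50 → 50 < 100
Round 2 — N2 buckles.
  N17: +70 → 70 < 110
No further bucklings.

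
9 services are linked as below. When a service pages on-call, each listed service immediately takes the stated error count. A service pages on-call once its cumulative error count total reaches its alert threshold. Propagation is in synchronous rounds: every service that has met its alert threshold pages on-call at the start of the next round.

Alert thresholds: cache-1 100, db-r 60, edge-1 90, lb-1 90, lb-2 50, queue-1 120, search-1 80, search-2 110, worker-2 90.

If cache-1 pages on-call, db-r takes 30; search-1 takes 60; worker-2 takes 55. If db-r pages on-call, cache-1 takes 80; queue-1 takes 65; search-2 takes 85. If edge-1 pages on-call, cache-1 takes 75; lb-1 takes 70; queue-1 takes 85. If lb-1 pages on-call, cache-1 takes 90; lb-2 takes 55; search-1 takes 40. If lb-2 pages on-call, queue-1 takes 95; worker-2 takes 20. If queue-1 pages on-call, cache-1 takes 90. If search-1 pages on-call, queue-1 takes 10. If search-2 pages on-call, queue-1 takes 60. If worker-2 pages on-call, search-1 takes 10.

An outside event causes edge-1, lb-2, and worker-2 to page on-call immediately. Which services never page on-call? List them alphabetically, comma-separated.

db-r, lb-1, search-1, search-2

Round 1 — edge-1, lb-2, worker-2 page on-call (initial).
  cache-1: +75 → 75 < 100
  lb-1: +70 → 70 < 90
  queue-1: +85+95 → 180 ≥ 120
  search-1: +10 → 10 < 80
Round 2 — queue-1 pages on-call.
  cache-1: +90 → 165 ≥ 100
Round 3 — cache-1 pages on-call.
  db-r: +30 → 30 < 60
  search-1: +60 → 70 < 80
No further pages.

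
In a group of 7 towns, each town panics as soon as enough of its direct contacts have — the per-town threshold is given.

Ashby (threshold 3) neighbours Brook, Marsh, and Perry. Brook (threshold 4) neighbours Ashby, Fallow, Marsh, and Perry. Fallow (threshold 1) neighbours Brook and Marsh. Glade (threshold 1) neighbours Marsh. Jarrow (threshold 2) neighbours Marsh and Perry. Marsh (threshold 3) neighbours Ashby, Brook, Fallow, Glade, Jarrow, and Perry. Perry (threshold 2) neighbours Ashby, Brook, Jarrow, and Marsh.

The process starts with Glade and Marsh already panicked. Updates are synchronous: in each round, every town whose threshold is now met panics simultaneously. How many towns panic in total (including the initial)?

Round 1 — Glade, Marsh panic (initial).
Round 2 — checking thresholds:
  Ashby: 1 of 3 neighbours < 3, not yet.
  Brook: 1 of 4 neighbours < 4, not yet.
  Fallow: 1 of 2 neighbours ≥ 1, panics.
  Jarrow: 1 of 2 neighbours < 2, not yet.
  Perry: 1 of 4 neighbours < 2, not yet.
Round 3 — no new panics; cascade stops.

3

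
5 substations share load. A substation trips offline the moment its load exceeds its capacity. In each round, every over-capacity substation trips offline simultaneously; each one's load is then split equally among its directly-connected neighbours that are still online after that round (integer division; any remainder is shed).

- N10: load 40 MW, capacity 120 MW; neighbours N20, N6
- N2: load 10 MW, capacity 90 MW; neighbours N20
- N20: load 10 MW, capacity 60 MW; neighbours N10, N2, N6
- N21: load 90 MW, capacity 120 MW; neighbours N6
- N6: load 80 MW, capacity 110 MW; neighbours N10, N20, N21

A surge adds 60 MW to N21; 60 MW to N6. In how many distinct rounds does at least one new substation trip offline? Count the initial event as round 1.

3

Round 1 — N21 at 150 > 120; N6 at 140 > 110. N21, N6 trip offline.
  N21 sheds 150 MW: no online neighbours, lost.
  N6 sheds 140 MW to N10, N20: 70 each.
    N10: 40+70 = 110 ≤ 120
    N20: 10+70 = 80 > 60
Round 2 — N20 trips offline.
  N20 sheds 80 MW to N10, N2: 40 each.
    N10: 110+40 = 150 > 120
    N2: 10+40 = 50 ≤ 90
Round 3 — N10 trips offline.
  N10 sheds 150 MW: no online neighbours, lost.
No further trips.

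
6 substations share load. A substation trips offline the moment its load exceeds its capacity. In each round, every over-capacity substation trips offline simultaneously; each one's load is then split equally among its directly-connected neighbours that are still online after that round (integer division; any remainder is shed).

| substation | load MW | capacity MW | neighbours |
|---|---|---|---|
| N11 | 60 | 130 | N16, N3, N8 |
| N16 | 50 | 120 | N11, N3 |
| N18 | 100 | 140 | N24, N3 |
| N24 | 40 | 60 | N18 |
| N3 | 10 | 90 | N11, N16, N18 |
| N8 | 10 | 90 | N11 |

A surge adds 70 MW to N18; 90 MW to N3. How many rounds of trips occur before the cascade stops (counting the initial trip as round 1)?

2

Round 1 — N18 at 170 > 140; N3 at 100 > 90. N18, N3 trip offline.
  N18 sheds 170 MW to N24: 170 each.
    N24: 40+170 = 210 > 60
  N3 sheds 100 MW to N11, N16: 50 each.
    N11: 60+50 = 110 ≤ 130
    N16: 50+50 = 100 ≤ 120
Round 2 — N24 trips offline.
  N24 sheds 210 MW: no online neighbours, lost.
No further trips.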